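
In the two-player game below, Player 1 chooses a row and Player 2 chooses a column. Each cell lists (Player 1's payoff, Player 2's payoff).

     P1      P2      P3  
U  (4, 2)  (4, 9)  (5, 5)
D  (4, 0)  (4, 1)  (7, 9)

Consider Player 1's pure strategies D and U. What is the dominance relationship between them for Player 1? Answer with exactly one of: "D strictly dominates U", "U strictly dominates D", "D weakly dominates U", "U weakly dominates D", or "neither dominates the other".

Compare D to U across each choice by Player 2: P1: 4=4, P2: 4=4, P3: 7>5.
D is at least as good everywhere and strictly better somewhere (tied only at P1, P2), so D weakly but not strictly dominates U.

D weakly dominates U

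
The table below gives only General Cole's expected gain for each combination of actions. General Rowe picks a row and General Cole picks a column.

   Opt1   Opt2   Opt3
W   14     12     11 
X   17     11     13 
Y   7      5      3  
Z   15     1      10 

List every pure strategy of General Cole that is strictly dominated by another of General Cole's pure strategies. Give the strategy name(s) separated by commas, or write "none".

Opt2, Opt3

Nothing dominates Opt1: Opt2 at W (14>12); Opt3 at W (14>11).
Opt1 strictly dominates Opt2 — W: 14>12, X: 17>11, Y: 7>5, Z: 15>1.
Opt1 strictly dominates Opt3 — W: 14>11, X: 17>13, Y: 7>3, Z: 15>10.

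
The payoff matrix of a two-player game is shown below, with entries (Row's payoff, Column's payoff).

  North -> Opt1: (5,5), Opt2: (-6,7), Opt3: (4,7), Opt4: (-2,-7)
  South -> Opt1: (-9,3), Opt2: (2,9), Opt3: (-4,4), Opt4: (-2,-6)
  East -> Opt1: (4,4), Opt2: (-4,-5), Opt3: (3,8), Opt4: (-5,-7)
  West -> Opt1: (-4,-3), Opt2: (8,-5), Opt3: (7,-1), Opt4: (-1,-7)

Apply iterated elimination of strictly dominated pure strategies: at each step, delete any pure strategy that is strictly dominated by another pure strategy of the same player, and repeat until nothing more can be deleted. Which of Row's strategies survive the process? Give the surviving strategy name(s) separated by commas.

Row's strategy South is strictly dominated by West (Opt1: -4>-9, Opt2: 8>2, Opt3: 7>-4, Opt4: -1>-2) and is removed.
For Column, Opt3 strictly dominates Opt1 on the remaining rows (North: 7>5, East: 8>4, West: -1>-3); eliminate Opt1.
Row North is eliminated: West beats it against every remaining column (Opt2: 8>-6, Opt3: 7>4, Opt4: -1>-2).
Row's strategy East is strictly dominated by West (Opt2: 8>-4, Opt3: 7>3, Opt4: -1>-5) and is removed.
Column's strategy Opt2 is strictly dominated by Opt3 (West: -1>-5) and is removed.
Column's strategy Opt4 is strictly dominated by Opt3 (West: -1>-7) and is removed.
Among the remaining strategies, none is strictly dominated by another pure strategy of the same player, so the elimination stops.
Surviving strategies — Row: {West}; Column: {Opt3}.

West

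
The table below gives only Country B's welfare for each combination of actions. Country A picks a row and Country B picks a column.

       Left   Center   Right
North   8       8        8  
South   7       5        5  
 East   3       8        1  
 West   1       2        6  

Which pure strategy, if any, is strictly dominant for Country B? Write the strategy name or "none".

Left fails to dominate Center at North (8=8).
Center fails to dominate Left at North (8=8).
Right fails to dominate Left at North (8=8).
No single strategy dominates all the others.

none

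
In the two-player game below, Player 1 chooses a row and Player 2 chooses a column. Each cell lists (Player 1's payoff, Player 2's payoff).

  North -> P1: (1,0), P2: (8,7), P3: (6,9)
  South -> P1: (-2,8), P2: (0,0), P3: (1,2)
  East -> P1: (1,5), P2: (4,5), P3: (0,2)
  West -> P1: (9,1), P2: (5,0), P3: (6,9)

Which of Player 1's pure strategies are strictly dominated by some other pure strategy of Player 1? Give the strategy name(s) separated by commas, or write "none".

South, East

North: no other strategy beats it everywhere (South at P1 (1>-2); East at P1 (1=1); West at P2 (8>5)).
South: dominated, since North does at least as well everywhere (P1: 1>-2, P2: 8>0, P3: 6>1).
East: dominated, since West does at least as well everywhere (P1: 9>1, P2: 5>4, P3: 6>0).
Nothing dominates West: North at P1 (9>1); South at P1 (9>-2); East at P1 (9>1).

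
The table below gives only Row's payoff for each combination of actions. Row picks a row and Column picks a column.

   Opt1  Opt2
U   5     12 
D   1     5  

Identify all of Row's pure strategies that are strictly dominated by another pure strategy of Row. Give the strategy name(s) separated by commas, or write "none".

U: no other strategy beats it everywhere (D at Opt1 (5>1)).
D: dominated, since U does at least as well everywhere (Opt1: 5>1, Opt2: 12>5).

D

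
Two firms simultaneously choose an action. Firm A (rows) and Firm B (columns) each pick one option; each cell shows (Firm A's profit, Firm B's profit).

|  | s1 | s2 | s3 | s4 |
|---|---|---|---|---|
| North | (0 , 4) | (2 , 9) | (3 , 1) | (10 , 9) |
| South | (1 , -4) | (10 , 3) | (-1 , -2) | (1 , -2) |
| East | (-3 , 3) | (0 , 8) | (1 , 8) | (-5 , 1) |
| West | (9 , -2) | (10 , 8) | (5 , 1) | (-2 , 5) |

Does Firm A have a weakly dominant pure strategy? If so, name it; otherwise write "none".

none

North fails to dominate South at s1 (0<1).
South fails to dominate North at s3 (-1<3).
East fails to dominate North at s1 (-3<0).
West fails to dominate North at s4 (-2<10).
No single strategy dominates all the others.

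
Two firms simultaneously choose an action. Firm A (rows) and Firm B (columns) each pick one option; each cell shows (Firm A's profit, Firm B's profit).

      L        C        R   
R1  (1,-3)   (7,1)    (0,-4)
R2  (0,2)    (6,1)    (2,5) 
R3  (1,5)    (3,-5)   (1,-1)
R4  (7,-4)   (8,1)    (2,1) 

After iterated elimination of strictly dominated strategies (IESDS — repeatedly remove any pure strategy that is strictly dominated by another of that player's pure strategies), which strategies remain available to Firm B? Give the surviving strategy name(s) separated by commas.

C, R

For Firm A, R4 strictly dominates R1 on the remaining columns (L: 7>1, C: 8>7, R: 2>0); eliminate R1.
Firm A's strategy R3 is strictly dominated by R4 (L: 7>1, C: 8>3, R: 2>1) and is removed.
For Firm B, R strictly dominates L on the remaining rows (R2: 5>2, R4: 1>-4); eliminate L.
Among the remaining strategies, none is strictly dominated by another pure strategy of the same player, so the elimination stops.
Surviving strategies — Firm A: {R2, R4}; Firm B: {C, R}.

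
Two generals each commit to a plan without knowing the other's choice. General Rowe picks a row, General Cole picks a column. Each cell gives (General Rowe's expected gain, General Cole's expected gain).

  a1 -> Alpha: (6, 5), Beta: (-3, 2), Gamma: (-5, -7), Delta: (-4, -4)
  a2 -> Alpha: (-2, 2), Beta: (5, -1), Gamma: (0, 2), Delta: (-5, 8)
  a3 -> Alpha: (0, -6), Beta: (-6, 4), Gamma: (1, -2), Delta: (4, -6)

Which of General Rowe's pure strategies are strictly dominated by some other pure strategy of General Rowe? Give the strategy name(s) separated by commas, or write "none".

none

Nothing dominates a1: a2 at Alpha (6>-2); a3 at Alpha (6>0).
Nothing dominates a2: a1 at Beta (5>-3); a3 at Beta (5>-6).
a3 is not dominated — it holds its own against a1 at Gamma (1>-5); a2 at Alpha (0>-2).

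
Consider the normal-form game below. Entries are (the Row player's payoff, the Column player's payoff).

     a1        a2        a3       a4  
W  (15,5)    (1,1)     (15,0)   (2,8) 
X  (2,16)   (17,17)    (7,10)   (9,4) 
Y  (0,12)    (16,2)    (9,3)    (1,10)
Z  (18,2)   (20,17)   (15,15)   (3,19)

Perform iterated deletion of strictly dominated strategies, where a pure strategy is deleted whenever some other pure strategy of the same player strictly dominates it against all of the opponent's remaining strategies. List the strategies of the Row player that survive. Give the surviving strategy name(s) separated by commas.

For the Row player, Z strictly dominates Y on the remaining columns (a1: 18>0, a2: 20>16, a3: 15>9, a4: 3>1); eliminate Y.
Column a3 is eliminated: a2 beats it against every remaining row (W: 1>0, X: 17>10, Z: 17>15).
Row W is eliminated: Z beats it against every remaining column (a1: 18>15, a2: 20>1, a4: 3>2).
Column a1 is eliminated: a2 beats it against every remaining row (X: 17>16, Z: 17>2).
Among the remaining strategies, none is strictly dominated by another pure strategy of the same player, so the elimination stops.
Surviving strategies — the Row player: {X, Z}; the Column player: {a2, a4}.

X, Z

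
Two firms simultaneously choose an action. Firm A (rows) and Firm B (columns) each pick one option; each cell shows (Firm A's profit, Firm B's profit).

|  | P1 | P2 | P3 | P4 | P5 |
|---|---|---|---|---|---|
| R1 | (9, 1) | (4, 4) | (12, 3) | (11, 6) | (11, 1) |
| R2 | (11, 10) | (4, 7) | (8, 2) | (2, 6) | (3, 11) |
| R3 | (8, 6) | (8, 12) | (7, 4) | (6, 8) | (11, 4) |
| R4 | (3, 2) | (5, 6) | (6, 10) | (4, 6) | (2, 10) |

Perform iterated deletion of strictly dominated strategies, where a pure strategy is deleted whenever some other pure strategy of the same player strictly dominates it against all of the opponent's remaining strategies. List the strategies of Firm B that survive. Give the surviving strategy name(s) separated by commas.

For Firm A, R3 strictly dominates R4 on the remaining columns (P1: 8>3, P2: 8>5, P3: 7>6, P4: 6>4, P5: 11>2); eliminate R4.
For Firm B, P2 strictly dominates P3 on the remaining rows (R1: 4>3, R2: 7>2, R3: 12>4); eliminate P3.
Among the remaining strategies, none is strictly dominated by another pure strategy of the same player, so the elimination stops.
Surviving strategies — Firm A: {R1, R2, R3}; Firm B: {P1, P2, P4, P5}.

P1, P2, P4, P5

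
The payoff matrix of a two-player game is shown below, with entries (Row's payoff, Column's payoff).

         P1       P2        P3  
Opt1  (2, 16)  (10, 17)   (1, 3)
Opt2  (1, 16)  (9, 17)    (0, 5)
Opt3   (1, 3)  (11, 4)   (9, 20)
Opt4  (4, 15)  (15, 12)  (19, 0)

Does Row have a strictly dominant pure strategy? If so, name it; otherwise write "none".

Opt4 vs Opt1: P1: 4>2, P2: 15>10, P3: 19>1.
Opt4 vs Opt2: P1: 4>1, P2: 15>9, P3: 19>0.
Opt4 vs Opt3: P1: 4>1, P2: 15>11, P3: 19>9.
Opt4 strictly beats every other strategy against every opponent action, so it is strictly dominant.

Opt4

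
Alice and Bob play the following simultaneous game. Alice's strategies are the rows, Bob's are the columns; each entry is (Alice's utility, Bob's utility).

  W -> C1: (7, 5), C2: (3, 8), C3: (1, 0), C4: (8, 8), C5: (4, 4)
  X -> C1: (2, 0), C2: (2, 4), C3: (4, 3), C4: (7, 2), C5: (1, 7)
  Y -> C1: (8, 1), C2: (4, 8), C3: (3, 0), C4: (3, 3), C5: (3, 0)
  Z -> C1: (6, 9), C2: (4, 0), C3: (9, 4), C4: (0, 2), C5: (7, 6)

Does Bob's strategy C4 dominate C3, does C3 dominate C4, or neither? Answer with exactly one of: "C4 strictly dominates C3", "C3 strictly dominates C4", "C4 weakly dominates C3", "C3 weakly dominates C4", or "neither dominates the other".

Compare C4 to C3 across each opponent action: W: 8>0, X: 2<3, Y: 3>0, Z: 2<4.
C4 does better at W, Y but worse at X, Z; neither strategy dominates the other.

neither dominates the other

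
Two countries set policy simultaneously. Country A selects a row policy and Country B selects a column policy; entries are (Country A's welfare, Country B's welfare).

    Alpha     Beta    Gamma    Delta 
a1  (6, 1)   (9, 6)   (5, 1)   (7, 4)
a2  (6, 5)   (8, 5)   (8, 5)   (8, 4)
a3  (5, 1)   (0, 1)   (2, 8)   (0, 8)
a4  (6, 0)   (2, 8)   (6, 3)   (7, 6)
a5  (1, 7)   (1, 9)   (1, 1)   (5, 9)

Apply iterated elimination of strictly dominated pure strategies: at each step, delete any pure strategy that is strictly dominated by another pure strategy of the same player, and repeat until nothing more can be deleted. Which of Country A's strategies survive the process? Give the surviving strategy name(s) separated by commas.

Row a3 is eliminated: a1 beats it against every remaining column (Alpha: 6>5, Beta: 9>0, Gamma: 5>2, Delta: 7>0).
For Country A, a1 strictly dominates a5 on the remaining columns (Alpha: 6>1, Beta: 9>1, Gamma: 5>1, Delta: 7>5); eliminate a5.
Column Delta is eliminated: Beta beats it against every remaining row (a1: 6>4, a2: 5>4, a4: 8>6).
Among the remaining strategies, none is strictly dominated by another pure strategy of the same player, so the elimination stops.
Surviving strategies — Country A: {a1, a2, a4}; Country B: {Alpha, Beta, Gamma}.

a1, a2, a4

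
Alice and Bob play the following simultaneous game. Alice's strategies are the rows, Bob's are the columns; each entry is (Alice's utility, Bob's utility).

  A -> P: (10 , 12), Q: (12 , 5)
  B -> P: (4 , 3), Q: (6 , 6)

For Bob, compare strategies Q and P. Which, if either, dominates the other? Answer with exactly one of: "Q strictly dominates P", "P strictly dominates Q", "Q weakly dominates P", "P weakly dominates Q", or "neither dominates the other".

neither dominates the other

Compare Q to P across every action of Alice: A: 5<12, B: 6>3.
Q does better at B but worse at A; neither strategy dominates the other.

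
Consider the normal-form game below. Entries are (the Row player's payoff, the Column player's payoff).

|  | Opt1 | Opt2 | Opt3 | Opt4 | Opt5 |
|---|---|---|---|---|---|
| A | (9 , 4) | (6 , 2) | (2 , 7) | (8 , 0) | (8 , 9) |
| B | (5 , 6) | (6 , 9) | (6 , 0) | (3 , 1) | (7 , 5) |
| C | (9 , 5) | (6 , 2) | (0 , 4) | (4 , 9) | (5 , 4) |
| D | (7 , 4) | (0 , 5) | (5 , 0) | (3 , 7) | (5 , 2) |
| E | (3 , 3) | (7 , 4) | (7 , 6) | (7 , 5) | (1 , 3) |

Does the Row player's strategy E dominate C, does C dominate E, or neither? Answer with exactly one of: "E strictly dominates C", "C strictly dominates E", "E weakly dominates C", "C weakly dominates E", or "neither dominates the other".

Compare E to C across each choice by the Column player: Opt1: 3<9, Opt2: 7>6, Opt3: 7>0, Opt4: 7>4, Opt5: 1<5.
E does better at Opt2, Opt3, Opt4 but worse at Opt1, Opt5; neither strategy dominates the other.

neither dominates the other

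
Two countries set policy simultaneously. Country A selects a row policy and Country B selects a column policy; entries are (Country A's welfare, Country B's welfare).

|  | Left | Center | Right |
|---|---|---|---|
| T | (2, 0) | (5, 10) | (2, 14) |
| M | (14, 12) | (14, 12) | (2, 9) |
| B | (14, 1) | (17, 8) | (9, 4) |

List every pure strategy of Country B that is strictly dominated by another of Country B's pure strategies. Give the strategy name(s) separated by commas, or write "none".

none

Nothing dominates Left: Center at M (12=12); Right at M (12>9).
Nothing dominates Center: Left at T (10>0); Right at M (12>9).
Right is not dominated — it holds its own against Left at T (14>0); Center at T (14>10).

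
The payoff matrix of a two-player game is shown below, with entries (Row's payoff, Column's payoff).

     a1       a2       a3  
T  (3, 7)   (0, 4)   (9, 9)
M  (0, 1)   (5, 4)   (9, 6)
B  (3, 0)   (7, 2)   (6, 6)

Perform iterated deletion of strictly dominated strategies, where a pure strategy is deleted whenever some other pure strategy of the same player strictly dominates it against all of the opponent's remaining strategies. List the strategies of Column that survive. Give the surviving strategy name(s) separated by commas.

a3

Column's strategy a1 is strictly dominated by a3 (T: 9>7, M: 6>1, B: 6>0) and is removed.
Column's strategy a2 is strictly dominated by a3 (T: 9>4, M: 6>4, B: 6>2) and is removed.
Row's strategy B is strictly dominated by T (a3: 9>6) and is removed.
Among the remaining strategies, none is strictly dominated by another pure strategy of the same player, so the elimination stops.
Surviving strategies — Row: {T, M}; Column: {a3}.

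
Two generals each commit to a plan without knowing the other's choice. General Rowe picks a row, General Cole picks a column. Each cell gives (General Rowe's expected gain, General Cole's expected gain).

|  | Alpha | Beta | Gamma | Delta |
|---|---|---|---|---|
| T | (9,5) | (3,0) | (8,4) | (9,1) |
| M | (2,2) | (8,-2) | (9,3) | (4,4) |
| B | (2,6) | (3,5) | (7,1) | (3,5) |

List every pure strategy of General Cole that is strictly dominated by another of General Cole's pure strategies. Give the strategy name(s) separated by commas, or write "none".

Alpha is not dominated — it holds its own against Beta at T (5>0); Gamma at T (5>4); Delta at T (5>1).
Beta: dominated, since Alpha does at least as well everywhere (T: 5>0, M: 2>-2, B: 6>5).
Gamma is not dominated — it holds its own against Alpha at M (3>2); Beta at T (4>0); Delta at T (4>1).
Nothing dominates Delta: Alpha at M (4>2); Beta at T (1>0); Gamma at M (4>3).

Beta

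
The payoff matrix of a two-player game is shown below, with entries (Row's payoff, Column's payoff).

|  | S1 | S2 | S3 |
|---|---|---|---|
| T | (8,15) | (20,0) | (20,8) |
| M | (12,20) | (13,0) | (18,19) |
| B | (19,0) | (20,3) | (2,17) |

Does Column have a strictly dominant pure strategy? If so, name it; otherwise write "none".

S1 fails to dominate S2 at B (0<3).
S2 fails to dominate S1 at T (0<15).
S3 fails to dominate S1 at T (8<15).
No single strategy dominates all the others.

none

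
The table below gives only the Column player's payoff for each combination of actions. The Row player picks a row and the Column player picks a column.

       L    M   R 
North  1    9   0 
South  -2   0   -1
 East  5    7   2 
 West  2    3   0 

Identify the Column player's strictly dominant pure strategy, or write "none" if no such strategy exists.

M

M vs L: North: 9>1, South: 0>-2, East: 7>5, West: 3>2.
M vs R: North: 9>0, South: 0>-1, East: 7>2, West: 3>0.
M strictly beats every other strategy against every opponent action, so it is strictly dominant.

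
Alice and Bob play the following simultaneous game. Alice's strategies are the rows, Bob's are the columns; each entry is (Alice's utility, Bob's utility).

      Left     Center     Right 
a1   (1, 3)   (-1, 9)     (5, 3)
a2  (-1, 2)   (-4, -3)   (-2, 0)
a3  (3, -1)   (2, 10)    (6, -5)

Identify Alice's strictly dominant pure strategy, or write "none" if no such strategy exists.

a3

a3 vs a1: Left: 3>1, Center: 2>-1, Right: 6>5.
a3 vs a2: Left: 3>-1, Center: 2>-4, Right: 6>-2.
a3 strictly beats every other strategy against every opponent action, so it is strictly dominant.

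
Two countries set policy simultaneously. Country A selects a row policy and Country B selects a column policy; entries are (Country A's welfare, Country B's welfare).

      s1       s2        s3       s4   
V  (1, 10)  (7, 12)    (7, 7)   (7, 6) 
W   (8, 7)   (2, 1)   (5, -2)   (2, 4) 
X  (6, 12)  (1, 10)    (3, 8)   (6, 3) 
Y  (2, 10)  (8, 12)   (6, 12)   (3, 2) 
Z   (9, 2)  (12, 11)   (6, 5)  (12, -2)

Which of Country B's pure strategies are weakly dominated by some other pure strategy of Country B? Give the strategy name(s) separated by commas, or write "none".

s3, s4

s1: no other strategy beats it everywhere (s2 at W (7>1); s3 at V (10>7); s4 at V (10>6)).
Nothing dominates s2: s1 at V (12>10); s3 at V (12>7); s4 at V (12>6).
s3: dominated, since s2 does at least as well everywhere (V: 12>7, W: 1>-2, X: 10>8, Y: 12=12, Z: 11>5).
s4: dominated, since s1 does at least as well everywhere (V: 10>6, W: 7>4, X: 12>3, Y: 10>2, Z: 2>-2).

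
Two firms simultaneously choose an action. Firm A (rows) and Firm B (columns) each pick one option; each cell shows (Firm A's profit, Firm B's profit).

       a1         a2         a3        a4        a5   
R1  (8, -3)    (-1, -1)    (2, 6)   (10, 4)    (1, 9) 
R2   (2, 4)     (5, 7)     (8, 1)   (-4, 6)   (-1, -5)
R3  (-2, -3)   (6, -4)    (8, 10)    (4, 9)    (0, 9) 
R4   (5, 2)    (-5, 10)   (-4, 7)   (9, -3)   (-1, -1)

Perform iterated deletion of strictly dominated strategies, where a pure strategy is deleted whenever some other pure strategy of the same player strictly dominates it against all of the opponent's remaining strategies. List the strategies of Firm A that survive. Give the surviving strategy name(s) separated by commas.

R1, R2, R3

Firm A's strategy R4 is strictly dominated by R1 (a1: 8>5, a2: -1>-5, a3: 2>-4, a4: 10>9, a5: 1>-1) and is removed.
Column a1 is eliminated: a4 beats it against every remaining row (R1: 4>-3, R2: 6>4, R3: 9>-3).
Among the remaining strategies, none is strictly dominated by another pure strategy of the same player, so the elimination stops.
Surviving strategies — Firm A: {R1, R2, R3}; Firm B: {a2, a3, a4, a5}.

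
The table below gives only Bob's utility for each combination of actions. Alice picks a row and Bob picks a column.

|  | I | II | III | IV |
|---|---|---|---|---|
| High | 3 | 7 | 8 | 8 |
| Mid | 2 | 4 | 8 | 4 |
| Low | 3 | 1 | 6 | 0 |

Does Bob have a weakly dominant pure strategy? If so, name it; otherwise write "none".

III

III vs I: High: 8>3, Mid: 8>2, Low: 6>3.
III vs II: High: 8>7, Mid: 8>4, Low: 6>1.
III vs IV: High: 8=8, Mid: 8>4, Low: 6>0.
III is at least as good as every other strategy against every opponent action, so it is weakly dominant.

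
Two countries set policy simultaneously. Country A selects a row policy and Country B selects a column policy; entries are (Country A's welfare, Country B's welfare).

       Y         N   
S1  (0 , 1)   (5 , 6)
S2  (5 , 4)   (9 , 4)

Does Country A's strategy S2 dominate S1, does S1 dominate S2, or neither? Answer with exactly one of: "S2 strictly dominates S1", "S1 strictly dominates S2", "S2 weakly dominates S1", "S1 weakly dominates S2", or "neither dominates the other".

S2's payoffs vs S1's, by Country B's action — Y: 5>0, N: 9>5.
S2 gives a strictly higher payoff against each opponent action, so S2 strictly dominates S1.

S2 strictly dominates S1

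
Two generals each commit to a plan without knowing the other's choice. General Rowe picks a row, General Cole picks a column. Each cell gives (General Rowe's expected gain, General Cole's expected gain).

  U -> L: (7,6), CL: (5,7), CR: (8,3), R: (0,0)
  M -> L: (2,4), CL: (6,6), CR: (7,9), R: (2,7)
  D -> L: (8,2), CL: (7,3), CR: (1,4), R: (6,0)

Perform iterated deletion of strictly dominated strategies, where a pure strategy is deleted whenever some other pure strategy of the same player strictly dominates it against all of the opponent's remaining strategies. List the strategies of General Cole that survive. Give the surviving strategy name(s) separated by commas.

General Cole's strategy L is strictly dominated by CL (U: 7>6, M: 6>4, D: 3>2) and is removed.
General Cole's strategy R is strictly dominated by CR (U: 3>0, M: 9>7, D: 4>0) and is removed.
Among the remaining strategies, none is strictly dominated by another pure strategy of the same player, so the elimination stops.
Surviving strategies — General Rowe: {U, M, D}; General Cole: {CL, CR}.

CL, CR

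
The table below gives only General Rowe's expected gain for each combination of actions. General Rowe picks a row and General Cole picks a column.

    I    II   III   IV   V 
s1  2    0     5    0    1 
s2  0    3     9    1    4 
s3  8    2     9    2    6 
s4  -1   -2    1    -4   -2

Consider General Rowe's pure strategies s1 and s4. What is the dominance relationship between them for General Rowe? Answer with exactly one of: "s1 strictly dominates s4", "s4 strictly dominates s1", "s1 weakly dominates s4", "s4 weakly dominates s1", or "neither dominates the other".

s1 strictly dominates s4

s1's payoffs vs s4's, by General Cole's action — I: 2>-1, II: 0>-2, III: 5>1, IV: 0>-4, V: 1>-2.
Every comparison favours s1, so s1 strictly dominates s4.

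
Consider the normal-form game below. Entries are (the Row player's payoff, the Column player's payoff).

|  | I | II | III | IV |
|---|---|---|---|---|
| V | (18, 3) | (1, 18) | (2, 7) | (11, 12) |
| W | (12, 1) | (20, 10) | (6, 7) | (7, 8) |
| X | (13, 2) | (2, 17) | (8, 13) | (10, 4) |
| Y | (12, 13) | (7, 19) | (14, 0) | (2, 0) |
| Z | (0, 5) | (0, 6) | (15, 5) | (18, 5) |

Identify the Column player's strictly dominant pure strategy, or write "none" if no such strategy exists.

II vs I: V: 18>3, W: 10>1, X: 17>2, Y: 19>13, Z: 6>5.
II vs III: V: 18>7, W: 10>7, X: 17>13, Y: 19>0, Z: 6>5.
II vs IV: V: 18>12, W: 10>8, X: 17>4, Y: 19>0, Z: 6>5.
II strictly beats every other strategy against every opponent action, so it is strictly dominant.

II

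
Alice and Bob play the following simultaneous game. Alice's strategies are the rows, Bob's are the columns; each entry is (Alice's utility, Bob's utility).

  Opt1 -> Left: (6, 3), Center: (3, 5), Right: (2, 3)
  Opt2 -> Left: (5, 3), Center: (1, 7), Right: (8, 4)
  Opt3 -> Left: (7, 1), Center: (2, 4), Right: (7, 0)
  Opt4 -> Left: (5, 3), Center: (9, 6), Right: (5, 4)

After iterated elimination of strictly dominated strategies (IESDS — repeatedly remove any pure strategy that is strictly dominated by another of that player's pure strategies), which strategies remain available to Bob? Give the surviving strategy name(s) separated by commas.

Column Left is eliminated: Center beats it against every remaining row (Opt1: 5>3, Opt2: 7>3, Opt3: 4>1, Opt4: 6>3).
Row Opt1 is eliminated: Opt4 beats it against every remaining column (Center: 9>3, Right: 5>2).
Bob's strategy Right is strictly dominated by Center (Opt2: 7>4, Opt3: 4>0, Opt4: 6>4) and is removed.
Row Opt2 is eliminated: Opt3 beats it against every remaining column (Center: 2>1).
Alice's strategy Opt3 is strictly dominated by Opt4 (Center: 9>2) and is removed.
Among the remaining strategies, none is strictly dominated by another pure strategy of the same player, so the elimination stops.
Surviving strategies — Alice: {Opt4}; Bob: {Center}.

Center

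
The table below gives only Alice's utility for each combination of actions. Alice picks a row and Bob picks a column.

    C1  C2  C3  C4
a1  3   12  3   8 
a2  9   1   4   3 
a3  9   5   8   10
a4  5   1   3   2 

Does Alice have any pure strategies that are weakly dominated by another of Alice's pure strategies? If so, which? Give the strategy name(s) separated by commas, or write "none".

a2, a4

a1 is not dominated — it holds its own against a2 at C2 (12>1); a3 at C2 (12>5); a4 at C2 (12>1).
a3 weakly dominates a2 — C1: 9=9, C2: 5>1, C3: 8>4, C4: 10>3.
a3: no other strategy beats it everywhere (a1 at C1 (9>3); a2 at C2 (5>1); a4 at C1 (9>5)).
a4: dominated, since a2 does at least as well everywhere (C1: 9>5, C2: 1=1, C3: 4>3, C4: 3>2).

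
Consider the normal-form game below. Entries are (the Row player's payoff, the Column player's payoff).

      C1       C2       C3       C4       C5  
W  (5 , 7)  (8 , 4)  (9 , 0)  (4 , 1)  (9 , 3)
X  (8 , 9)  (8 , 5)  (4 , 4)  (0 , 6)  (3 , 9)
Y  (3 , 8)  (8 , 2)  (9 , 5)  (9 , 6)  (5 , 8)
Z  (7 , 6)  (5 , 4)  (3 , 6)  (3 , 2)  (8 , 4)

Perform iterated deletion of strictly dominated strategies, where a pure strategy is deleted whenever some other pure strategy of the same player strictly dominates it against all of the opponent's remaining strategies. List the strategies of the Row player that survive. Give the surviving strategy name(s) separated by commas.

For the Column player, C1 strictly dominates C2 on the remaining rows (W: 7>4, X: 9>5, Y: 8>2, Z: 6>4); eliminate C2.
The Column player's strategy C4 is strictly dominated by C1 (W: 7>1, X: 9>6, Y: 8>6, Z: 6>2) and is removed.
Among the remaining strategies, none is strictly dominated by another pure strategy of the same player, so the elimination stops.
Surviving strategies — the Row player: {W, X, Y, Z}; the Column player: {C1, C3, C5}.

W, X, Y, Z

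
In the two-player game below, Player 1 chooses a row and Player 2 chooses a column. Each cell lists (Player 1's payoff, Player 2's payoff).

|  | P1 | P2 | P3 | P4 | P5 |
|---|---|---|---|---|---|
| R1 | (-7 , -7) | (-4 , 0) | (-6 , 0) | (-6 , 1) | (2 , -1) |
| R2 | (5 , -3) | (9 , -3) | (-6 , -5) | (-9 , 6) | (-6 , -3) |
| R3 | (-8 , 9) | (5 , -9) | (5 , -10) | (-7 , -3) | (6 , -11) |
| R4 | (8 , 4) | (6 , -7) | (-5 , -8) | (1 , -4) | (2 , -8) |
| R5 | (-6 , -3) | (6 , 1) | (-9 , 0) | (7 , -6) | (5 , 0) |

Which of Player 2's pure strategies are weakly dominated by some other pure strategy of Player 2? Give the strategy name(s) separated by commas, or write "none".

P3, P5

P1: no other strategy beats it everywhere (P2 at R3 (9>-9); P3 at R2 (-3>-5); P4 at R3 (9>-3); P5 at R3 (9>-11)).
P2: no other strategy beats it everywhere (P1 at R1 (0>-7); P3 at R2 (-3>-5); P4 at R5 (1>-6); P5 at R1 (0>-1)).
P3 is weakly dominated by P2 (R1: 0=0, R2: -3>-5, R3: -9>-10, R4: -7>-8, R5: 1>0).
P4: no other strategy beats it everywhere (P1 at R1 (1>-7); P2 at R1 (1>0); P3 at R1 (1>0); P5 at R1 (1>-1)).
P5 is weakly dominated by P2 (R1: 0>-1, R2: -3=-3, R3: -9>-11, R4: -7>-8, R5: 1>0).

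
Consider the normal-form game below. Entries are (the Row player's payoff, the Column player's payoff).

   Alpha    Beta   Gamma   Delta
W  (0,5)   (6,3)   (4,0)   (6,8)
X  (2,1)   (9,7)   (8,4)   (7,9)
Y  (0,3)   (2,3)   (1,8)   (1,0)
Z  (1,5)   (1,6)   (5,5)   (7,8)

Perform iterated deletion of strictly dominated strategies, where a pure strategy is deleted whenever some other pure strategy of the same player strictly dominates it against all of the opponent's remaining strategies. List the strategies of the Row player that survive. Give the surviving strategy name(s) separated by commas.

X, Z

Row W is eliminated: X beats it against every remaining column (Alpha: 2>0, Beta: 9>6, Gamma: 8>4, Delta: 7>6).
Row Y is eliminated: X beats it against every remaining column (Alpha: 2>0, Beta: 9>2, Gamma: 8>1, Delta: 7>1).
The Column player's strategy Alpha is strictly dominated by Beta (X: 7>1, Z: 6>5) and is removed.
For the Column player, Delta strictly dominates Beta on the remaining rows (X: 9>7, Z: 8>6); eliminate Beta.
For the Column player, Delta strictly dominates Gamma on the remaining rows (X: 9>4, Z: 8>5); eliminate Gamma.
Among the remaining strategies, none is strictly dominated by another pure strategy of the same player, so the elimination stops.
Surviving strategies — the Row player: {X, Z}; the Column player: {Delta}.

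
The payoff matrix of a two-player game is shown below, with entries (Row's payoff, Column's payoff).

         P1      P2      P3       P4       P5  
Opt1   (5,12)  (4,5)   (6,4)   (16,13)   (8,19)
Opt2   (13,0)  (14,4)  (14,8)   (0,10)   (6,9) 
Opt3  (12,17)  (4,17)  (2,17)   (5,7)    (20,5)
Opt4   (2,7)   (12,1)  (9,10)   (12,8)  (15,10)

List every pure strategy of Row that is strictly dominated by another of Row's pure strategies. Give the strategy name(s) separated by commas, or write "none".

none

Nothing dominates Opt1: Opt2 at P4 (16>0); Opt3 at P2 (4=4); Opt4 at P1 (5>2).
Opt2: no other strategy beats it everywhere (Opt1 at P1 (13>5); Opt3 at P1 (13>12); Opt4 at P1 (13>2)).
Opt3: no other strategy beats it everywhere (Opt1 at P1 (12>5); Opt2 at P4 (5>0); Opt4 at P1 (12>2)).
Opt4 is not dominated — it holds its own against Opt1 at P2 (12>4); Opt2 at P4 (12>0); Opt3 at P2 (12>4).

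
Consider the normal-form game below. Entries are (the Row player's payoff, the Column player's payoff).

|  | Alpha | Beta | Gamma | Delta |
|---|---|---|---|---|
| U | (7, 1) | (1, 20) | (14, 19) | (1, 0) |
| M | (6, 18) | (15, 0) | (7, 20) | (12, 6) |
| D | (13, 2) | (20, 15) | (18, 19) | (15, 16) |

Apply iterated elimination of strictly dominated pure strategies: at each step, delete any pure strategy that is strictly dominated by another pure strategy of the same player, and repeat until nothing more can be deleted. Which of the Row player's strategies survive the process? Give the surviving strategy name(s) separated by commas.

The Row player's strategy U is strictly dominated by D (Alpha: 13>7, Beta: 20>1, Gamma: 18>14, Delta: 15>1) and is removed.
For the Row player, D strictly dominates M on the remaining columns (Alpha: 13>6, Beta: 20>15, Gamma: 18>7, Delta: 15>12); eliminate M.
Column Alpha is eliminated: Beta beats it against every remaining row (D: 15>2).
The Column player's strategy Beta is strictly dominated by Gamma (D: 19>15) and is removed.
Column Delta is eliminated: Gamma beats it against every remaining row (D: 19>16).
Among the remaining strategies, none is strictly dominated by another pure strategy of the same player, so the elimination stops.
Surviving strategies — the Row player: {D}; the Column player: {Gamma}.

D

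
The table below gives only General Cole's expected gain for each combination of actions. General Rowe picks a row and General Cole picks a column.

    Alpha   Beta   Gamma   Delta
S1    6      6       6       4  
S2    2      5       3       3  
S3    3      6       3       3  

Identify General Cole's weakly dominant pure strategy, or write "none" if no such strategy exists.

Beta vs Alpha: S1: 6=6, S2: 5>2, S3: 6>3.
Beta vs Gamma: S1: 6=6, S2: 5>3, S3: 6>3.
Beta vs Delta: S1: 6>4, S2: 5>3, S3: 6>3.
Beta is at least as good as every other strategy against every opponent action, so it is weakly dominant.

Beta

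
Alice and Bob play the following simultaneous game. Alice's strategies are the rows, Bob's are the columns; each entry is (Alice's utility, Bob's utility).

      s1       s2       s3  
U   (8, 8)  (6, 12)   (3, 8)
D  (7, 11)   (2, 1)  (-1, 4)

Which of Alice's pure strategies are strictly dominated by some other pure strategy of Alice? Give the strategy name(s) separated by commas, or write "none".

Nothing dominates U: D at s1 (8>7).
D is strictly dominated by U (s1: 8>7, s2: 6>2, s3: 3>-1).

D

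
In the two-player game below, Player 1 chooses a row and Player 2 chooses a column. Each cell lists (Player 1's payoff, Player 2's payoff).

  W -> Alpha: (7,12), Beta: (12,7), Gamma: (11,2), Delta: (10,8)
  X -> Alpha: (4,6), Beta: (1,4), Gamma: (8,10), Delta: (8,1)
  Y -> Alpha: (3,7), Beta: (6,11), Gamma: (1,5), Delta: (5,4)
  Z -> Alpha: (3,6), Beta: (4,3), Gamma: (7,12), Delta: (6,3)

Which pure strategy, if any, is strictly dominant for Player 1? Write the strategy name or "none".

W

W vs X: Alpha: 7>4, Beta: 12>1, Gamma: 11>8, Delta: 10>8.
W vs Y: Alpha: 7>3, Beta: 12>6, Gamma: 11>1, Delta: 10>5.
W vs Z: Alpha: 7>3, Beta: 12>4, Gamma: 11>7, Delta: 10>6.
W strictly beats every other strategy against every opponent action, so it is strictly dominant.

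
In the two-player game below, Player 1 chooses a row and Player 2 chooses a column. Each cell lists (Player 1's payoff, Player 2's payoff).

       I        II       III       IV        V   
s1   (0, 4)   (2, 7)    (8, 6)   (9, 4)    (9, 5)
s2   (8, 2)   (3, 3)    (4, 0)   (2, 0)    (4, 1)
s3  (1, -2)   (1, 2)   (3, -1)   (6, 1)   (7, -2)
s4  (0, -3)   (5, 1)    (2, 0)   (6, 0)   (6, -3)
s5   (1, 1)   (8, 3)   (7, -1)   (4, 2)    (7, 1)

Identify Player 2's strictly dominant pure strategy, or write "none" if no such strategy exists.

II

II vs I: s1: 7>4, s2: 3>2, s3: 2>-2, s4: 1>-3, s5: 3>1.
II vs III: s1: 7>6, s2: 3>0, s3: 2>-1, s4: 1>0, s5: 3>-1.
II vs IV: s1: 7>4, s2: 3>0, s3: 2>1, s4: 1>0, s5: 3>2.
II vs V: s1: 7>5, s2: 3>1, s3: 2>-2, s4: 1>-3, s5: 3>1.
II strictly beats every other strategy against every opponent action, so it is strictly dominant.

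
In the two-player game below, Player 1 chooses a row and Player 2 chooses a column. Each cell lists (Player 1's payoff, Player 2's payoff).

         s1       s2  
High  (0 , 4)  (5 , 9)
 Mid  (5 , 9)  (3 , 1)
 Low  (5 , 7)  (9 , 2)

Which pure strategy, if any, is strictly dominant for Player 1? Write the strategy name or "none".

none

High fails to dominate Mid at s1 (0<5).
Mid fails to dominate High at s2 (3<5).
Low fails to dominate Mid at s1 (5=5).
No single strategy dominates all the others.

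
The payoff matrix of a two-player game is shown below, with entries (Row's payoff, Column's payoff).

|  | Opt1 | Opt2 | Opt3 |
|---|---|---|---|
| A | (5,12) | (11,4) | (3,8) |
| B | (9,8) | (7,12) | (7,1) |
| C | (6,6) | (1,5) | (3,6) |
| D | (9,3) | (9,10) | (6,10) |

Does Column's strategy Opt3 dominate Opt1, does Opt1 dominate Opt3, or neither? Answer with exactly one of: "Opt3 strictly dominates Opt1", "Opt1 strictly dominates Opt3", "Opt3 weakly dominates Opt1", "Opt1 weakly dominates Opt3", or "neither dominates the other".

Opt3's payoffs vs Opt1's, by Row's action — A: 8<12, B: 1<8, C: 6=6, D: 10>3.
Opt3 does better at D but worse at A, B; neither strategy dominates the other.

neither dominates the other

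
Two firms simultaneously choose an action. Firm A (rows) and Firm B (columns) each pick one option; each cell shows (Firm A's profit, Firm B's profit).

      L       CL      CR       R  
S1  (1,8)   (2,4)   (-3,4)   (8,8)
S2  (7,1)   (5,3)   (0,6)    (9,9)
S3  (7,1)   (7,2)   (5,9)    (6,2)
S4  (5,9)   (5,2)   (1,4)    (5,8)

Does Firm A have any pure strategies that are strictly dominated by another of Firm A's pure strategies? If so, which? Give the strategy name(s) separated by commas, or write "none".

S1 is strictly dominated by S2 (L: 7>1, CL: 5>2, CR: 0>-3, R: 9>8).
S2 is not dominated — it holds its own against S1 at L (7>1); S3 at L (7=7); S4 at L (7>5).
S3: no other strategy beats it everywhere (S1 at L (7>1); S2 at L (7=7); S4 at L (7>5)).
S4 is strictly dominated by S3 (L: 7>5, CL: 7>5, CR: 5>1, R: 6>5).

S1, S4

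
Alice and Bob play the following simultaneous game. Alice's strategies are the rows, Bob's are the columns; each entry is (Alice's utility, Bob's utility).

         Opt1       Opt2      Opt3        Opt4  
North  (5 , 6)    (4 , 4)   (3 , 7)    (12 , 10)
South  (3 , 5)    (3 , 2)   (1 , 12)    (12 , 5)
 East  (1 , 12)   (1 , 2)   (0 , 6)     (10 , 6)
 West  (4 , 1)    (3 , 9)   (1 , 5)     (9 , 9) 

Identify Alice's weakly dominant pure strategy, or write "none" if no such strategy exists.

North vs South: Opt1: 5>3, Opt2: 4>3, Opt3: 3>1, Opt4: 12=12.
North vs East: Opt1: 5>1, Opt2: 4>1, Opt3: 3>0, Opt4: 12>10.
North vs West: Opt1: 5>4, Opt2: 4>3, Opt3: 3>1, Opt4: 12>9.
North is at least as good as every other strategy against every opponent action, so it is weakly dominant.

North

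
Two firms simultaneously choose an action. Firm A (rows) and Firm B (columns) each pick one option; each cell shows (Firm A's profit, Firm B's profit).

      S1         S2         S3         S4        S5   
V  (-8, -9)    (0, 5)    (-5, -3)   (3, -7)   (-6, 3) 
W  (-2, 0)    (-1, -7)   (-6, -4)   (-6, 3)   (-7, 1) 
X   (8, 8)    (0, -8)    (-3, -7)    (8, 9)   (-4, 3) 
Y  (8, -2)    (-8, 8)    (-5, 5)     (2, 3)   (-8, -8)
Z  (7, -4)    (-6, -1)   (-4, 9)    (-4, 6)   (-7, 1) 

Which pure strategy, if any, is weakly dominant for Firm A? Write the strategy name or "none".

X vs V: S1: 8>-8, S2: 0=0, S3: -3>-5, S4: 8>3, S5: -4>-6.
X vs W: S1: 8>-2, S2: 0>-1, S3: -3>-6, S4: 8>-6, S5: -4>-7.
X vs Y: S1: 8=8, S2: 0>-8, S3: -3>-5, S4: 8>2, S5: -4>-8.
X vs Z: S1: 8>7, S2: 0>-6, S3: -3>-4, S4: 8>-4, S5: -4>-7.
X is at least as good as every other strategy against every opponent action, so it is weakly dominant.

X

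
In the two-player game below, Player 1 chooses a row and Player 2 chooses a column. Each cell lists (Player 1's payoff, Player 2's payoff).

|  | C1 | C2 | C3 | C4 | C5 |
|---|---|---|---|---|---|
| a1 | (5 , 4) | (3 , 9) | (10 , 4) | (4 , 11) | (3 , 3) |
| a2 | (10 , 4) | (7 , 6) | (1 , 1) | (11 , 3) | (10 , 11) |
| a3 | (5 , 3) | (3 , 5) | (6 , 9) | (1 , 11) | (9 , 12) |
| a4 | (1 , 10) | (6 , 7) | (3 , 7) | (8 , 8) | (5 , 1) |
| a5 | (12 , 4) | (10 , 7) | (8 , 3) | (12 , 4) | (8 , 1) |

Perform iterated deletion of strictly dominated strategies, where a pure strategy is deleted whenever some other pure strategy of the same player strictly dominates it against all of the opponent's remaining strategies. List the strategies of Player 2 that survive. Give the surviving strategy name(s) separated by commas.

Player 1's strategy a4 is strictly dominated by a5 (C1: 12>1, C2: 10>6, C3: 8>3, C4: 12>8, C5: 8>5) and is removed.
For Player 2, C2 strictly dominates C1 on the remaining rows (a1: 9>4, a2: 6>4, a3: 5>3, a5: 7>4); eliminate C1.
For Player 2, C4 strictly dominates C3 on the remaining rows (a1: 11>4, a2: 3>1, a3: 11>9, a5: 4>3); eliminate C3.
For Player 1, a2 strictly dominates a1 on the remaining columns (C2: 7>3, C4: 11>4, C5: 10>3); eliminate a1.
For Player 1, a2 strictly dominates a3 on the remaining columns (C2: 7>3, C4: 11>1, C5: 10>9); eliminate a3.
Player 2's strategy C4 is strictly dominated by C2 (a2: 6>3, a5: 7>4) and is removed.
Among the remaining strategies, none is strictly dominated by another pure strategy of the same player, so the elimination stops.
Surviving strategies — Player 1: {a2, a5}; Player 2: {C2, C5}.

C2, C5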